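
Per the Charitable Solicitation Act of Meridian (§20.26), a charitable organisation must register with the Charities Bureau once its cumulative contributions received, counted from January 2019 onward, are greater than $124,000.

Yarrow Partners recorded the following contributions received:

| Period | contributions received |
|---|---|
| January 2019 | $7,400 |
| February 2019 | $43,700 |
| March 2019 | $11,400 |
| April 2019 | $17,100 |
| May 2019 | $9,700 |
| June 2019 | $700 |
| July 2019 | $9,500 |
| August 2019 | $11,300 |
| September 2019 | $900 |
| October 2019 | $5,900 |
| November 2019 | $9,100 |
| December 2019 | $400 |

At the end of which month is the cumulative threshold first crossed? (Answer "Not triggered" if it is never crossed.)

November 2019

Through January 2019: $7,400
Through February 2019: $51,100
Through March 2019: $62,500
Through April 2019: $79,600
Through May 2019: $89,300
Through June 2019: $90,000
Through July 2019: $99,500
Through August 2019: $110,800
Through September 2019: $111,700
Through October 2019: $117,600
Through November 2019: $126,700 ← exceeds threshold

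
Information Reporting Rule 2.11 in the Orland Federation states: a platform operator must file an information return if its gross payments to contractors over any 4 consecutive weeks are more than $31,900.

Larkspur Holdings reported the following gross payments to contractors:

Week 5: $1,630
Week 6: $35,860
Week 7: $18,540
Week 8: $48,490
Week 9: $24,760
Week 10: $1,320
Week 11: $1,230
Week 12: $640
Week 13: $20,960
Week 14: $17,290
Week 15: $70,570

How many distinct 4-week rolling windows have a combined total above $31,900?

6

Week 5–Week 8: $1,630 + $35,860 + $18,540 + $48,490 = $104,520 (over)
Week 6–Week 9: $35,860 + $18,540 + $48,490 + $24,760 = $127,650 (over)
Week 7–Week 10: $18,540 + $48,490 + $24,760 + $1,320 = $93,110 (over)
Week 8–Week 11: $48,490 + $24,760 + $1,320 + $1,230 = $75,800 (over)
Week 9–Week 12: $24,760 + $1,320 + $1,230 + $640 = $27,950 (under)
Week 10–Week 13: $1,320 + $1,230 + $640 + $20,960 = $24,150 (under)
Week 11–Week 14: $1,230 + $640 + $20,960 + $17,290 = $40,120 (over)
Week 12–Week 15: $640 + $20,960 + $17,290 + $70,570 = $109,460 (over)
6 windows exceed the threshold.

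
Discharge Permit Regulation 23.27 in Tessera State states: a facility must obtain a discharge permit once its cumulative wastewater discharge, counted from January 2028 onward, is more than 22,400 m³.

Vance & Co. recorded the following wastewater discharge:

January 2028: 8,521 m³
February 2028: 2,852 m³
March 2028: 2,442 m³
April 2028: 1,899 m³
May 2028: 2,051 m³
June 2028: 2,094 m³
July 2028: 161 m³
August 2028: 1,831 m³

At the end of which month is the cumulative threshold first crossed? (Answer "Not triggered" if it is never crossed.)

Not triggered

Through January 2028: 8,521 m³
Through February 2028: 11,373 m³
Through March 2028: 13,815 m³
Through April 2028: 15,714 m³
Through May 2028: 17,765 m³
Through June 2028: 19,859 m³
Through July 2028: 20,020 m³
Through August 2028: 21,851 m³
Final cumulative total 21,851 m³ ≤ 22,400 m³; the threshold is never exceeded.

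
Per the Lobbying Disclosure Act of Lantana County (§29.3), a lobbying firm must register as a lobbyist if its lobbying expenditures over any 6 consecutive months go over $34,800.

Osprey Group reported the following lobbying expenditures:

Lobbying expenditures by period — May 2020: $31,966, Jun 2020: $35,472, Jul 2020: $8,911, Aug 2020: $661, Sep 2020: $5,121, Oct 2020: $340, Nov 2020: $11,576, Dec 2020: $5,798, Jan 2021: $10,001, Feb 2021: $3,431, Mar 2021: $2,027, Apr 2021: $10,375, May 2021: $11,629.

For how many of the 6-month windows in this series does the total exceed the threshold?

May 2020–Oct 2020: $31,966 + $35,472 + $8,911 + $661 + $5,121 + $340 = $82,471 (over)
Jun 2020–Nov 2020: $35,472 + $8,911 + $661 + $5,121 + $340 + $11,576 = $62,081 (over)
Jul 2020–Dec 2020: $8,911 + $661 + $5,121 + $340 + $11,576 + $5,798 = $32,407 (under)
Aug 2020–Jan 2021: $661 + $5,121 + $340 + $11,576 + $5,798 + $10,001 = $33,497 (under)
Sep 2020–Feb 2021: $5,121 + $340 + $11,576 + $5,798 + $10,001 + $3,431 = $36,267 (over)
Oct 2020–Mar 2021: $340 + $11,576 + $5,798 + $10,001 + $3,431 + $2,027 = $33,173 (under)
Nov 2020–Apr 2021: $11,576 + $5,798 + $10,001 + $3,431 + $2,027 + $10,375 = $43,208 (over)
Dec 2020–May 2021: $5,798 + $10,001 + $3,431 + $2,027 + $10,375 + $11,629 = $43,261 (over)
5 windows exceed the threshold.

5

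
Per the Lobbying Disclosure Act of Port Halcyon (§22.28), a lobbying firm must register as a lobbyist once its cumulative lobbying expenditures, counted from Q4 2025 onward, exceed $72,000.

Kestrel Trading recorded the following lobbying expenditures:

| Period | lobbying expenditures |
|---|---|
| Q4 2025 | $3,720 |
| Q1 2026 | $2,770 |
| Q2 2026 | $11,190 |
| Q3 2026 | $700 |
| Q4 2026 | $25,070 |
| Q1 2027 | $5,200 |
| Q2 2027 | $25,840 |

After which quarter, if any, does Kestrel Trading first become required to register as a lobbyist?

Q2 2027

Through Q4 2025: $3,720
Through Q1 2026: $6,490
Through Q2 2026: $17,680
Through Q3 2026: $18,380
Through Q4 2026: $43,450
Through Q1 2027: $48,650
Through Q2 2027: $74,490 ← exceeds threshold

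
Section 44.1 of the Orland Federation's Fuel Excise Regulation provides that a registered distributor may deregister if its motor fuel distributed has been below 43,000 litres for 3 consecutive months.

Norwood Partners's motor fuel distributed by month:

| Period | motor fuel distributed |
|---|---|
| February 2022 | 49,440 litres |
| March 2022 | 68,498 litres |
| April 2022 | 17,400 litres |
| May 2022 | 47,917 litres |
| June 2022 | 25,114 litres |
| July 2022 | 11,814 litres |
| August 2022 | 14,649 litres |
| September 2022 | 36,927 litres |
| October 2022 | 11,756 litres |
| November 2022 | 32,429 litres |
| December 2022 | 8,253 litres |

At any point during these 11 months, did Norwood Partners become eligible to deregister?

Yes

Months below 43,000 litres: April 2022, June 2022, July 2022, August 2022, September 2022, October 2022, November 2022, December 2022.
Longest run of consecutive months below the threshold: 7.
7 ≥ 3, so Norwood Partners became eligible.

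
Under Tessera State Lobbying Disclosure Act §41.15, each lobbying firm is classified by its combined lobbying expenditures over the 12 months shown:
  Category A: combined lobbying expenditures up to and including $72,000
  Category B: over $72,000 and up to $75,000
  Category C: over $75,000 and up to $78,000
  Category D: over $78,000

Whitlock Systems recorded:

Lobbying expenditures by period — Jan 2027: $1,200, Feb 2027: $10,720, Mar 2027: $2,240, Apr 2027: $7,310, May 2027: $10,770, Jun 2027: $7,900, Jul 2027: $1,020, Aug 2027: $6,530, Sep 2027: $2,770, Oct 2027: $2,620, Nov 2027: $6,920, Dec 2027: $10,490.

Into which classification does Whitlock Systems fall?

Combined lobbying expenditures: $1,200 + $10,720 + $2,240 + $7,310 + $10,770 + $7,900 + $1,020 + $6,530 + $2,770 + $2,620 + $6,920 + $10,490 = $70,490.
$70,490 ≤ $72,000, so Category A applies.

Category A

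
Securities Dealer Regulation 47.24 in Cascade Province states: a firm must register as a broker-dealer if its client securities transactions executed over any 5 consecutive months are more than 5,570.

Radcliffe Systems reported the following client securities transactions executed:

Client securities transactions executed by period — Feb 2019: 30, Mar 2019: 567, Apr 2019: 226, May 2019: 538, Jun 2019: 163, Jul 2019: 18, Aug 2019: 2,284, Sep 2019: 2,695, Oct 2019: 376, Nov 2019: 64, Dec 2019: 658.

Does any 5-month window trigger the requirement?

Feb 2019–Jun 2019: 30 + 567 + 226 + 538 + 163 = 1,524 (under)
Mar 2019–Jul 2019: 567 + 226 + 538 + 163 + 18 = 1,512 (under)
Apr 2019–Aug 2019: 226 + 538 + 163 + 18 + 2,284 = 3,229 (under)
May 2019–Sep 2019: 538 + 163 + 18 + 2,284 + 2,695 = 5,698 (over)
Jun 2019–Oct 2019: 163 + 18 + 2,284 + 2,695 + 376 = 5,536 (under)
Jul 2019–Nov 2019: 18 + 2,284 + 2,695 + 376 + 64 = 5,437 (under)
Aug 2019–Dec 2019: 2,284 + 2,695 + 376 + 64 + 658 = 6,077 (over)
At least one window exceeds 5,570.

Yes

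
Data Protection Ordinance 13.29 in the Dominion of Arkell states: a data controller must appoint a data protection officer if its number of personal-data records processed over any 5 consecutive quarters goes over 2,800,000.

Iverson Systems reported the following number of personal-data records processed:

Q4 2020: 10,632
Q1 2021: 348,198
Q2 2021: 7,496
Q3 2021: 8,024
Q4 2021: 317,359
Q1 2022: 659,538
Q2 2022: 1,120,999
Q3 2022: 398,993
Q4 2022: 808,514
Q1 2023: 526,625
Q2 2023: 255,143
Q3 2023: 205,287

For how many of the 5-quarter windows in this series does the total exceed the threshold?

3

Q4 2020–Q4 2021: 10,632 + 348,198 + 7,496 + 8,024 + 317,359 = 691,709 (under)
Q1 2021–Q1 2022: 348,198 + 7,496 + 8,024 + 317,359 + 659,538 = 1,340,615 (under)
Q2 2021–Q2 2022: 7,496 + 8,024 + 317,359 + 659,538 + 1,120,999 = 2,113,416 (under)
Q3 2021–Q3 2022: 8,024 + 317,359 + 659,538 + 1,120,999 + 398,993 = 2,504,913 (under)
Q4 2021–Q4 2022: 317,359 + 659,538 + 1,120,999 + 398,993 + 808,514 = 3,305,403 (over)
Q1 2022–Q1 2023: 659,538 + 1,120,999 + 398,993 + 808,514 + 526,625 = 3,514,669 (over)
Q2 2022–Q2 2023: 1,120,999 + 398,993 + 808,514 + 526,625 + 255,143 = 3,110,274 (over)
Q3 2022–Q3 2023: 398,993 + 808,514 + 526,625 + 255,143 + 205,287 = 2,194,562 (under)
3 windows exceed the threshold.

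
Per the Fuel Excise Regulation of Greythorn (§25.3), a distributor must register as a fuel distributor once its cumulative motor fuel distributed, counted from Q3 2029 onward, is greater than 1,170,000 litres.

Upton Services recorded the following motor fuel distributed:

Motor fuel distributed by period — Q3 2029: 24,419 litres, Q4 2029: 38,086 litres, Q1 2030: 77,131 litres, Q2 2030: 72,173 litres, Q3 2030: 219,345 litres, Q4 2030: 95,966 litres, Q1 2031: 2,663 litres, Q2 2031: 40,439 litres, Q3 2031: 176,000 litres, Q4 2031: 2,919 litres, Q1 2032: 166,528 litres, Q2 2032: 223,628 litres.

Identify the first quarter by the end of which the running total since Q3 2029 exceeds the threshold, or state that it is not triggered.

Not triggered

Through Q3 2029: 24,419 litres
Through Q4 2029: 62,505 litres
Through Q1 2030: 139,636 litres
Through Q2 2030: 211,809 litres
Through Q3 2030: 431,154 litres
Through Q4 2030: 527,120 litres
Through Q1 2031: 529,783 litres
Through Q2 2031: 570,222 litres
Through Q3 2031: 746,222 litres
Through Q4 2031: 749,141 litres
Through Q1 2032: 915,669 litres
Through Q2 2032: 1,139,297 litres
Final cumulative total 1,139,297 litres ≤ 1,170,000 litres; the threshold is never exceeded.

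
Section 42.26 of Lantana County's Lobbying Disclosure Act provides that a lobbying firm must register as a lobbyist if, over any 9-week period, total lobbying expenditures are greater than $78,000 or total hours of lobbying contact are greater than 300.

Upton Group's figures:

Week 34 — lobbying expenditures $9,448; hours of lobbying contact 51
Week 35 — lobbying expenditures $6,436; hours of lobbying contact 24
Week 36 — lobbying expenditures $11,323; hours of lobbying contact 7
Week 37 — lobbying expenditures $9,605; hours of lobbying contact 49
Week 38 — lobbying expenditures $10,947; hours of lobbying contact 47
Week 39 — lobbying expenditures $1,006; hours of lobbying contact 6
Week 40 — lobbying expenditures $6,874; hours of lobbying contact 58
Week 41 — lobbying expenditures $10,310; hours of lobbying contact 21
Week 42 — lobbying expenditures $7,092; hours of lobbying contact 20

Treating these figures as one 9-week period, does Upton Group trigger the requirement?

Total lobbying expenditures: $9,448 + $6,436 + $11,323 + $9,605 + $10,947 + $1,006 + $6,874 + $10,310 + $7,092 = $73,041 (≤ $78,000).
Total hours of lobbying contact: 51 + 24 + 7 + 49 + 47 + 6 + 58 + 21 + 20 = 283 (≤ 300).
The test is 'or': neither threshold is exceeded.

No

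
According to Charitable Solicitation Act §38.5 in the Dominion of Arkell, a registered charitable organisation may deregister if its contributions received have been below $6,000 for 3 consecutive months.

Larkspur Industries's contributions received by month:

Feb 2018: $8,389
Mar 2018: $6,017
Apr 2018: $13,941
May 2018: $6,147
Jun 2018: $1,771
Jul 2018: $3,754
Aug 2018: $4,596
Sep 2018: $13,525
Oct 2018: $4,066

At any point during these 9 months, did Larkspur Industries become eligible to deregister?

Yes

Months below $6,000: Jun 2018, Jul 2018, Aug 2018, Oct 2018.
Longest run of consecutive months below the threshold: 3.
3 ≥ 3, so Larkspur Industries became eligible.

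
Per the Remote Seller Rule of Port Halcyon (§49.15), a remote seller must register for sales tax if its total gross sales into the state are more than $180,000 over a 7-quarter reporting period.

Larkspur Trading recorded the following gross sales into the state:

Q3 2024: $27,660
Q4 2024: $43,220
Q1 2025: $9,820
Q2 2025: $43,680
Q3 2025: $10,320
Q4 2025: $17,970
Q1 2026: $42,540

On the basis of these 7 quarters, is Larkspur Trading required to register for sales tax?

Total gross sales into the state: $27,660 + $43,220 + $9,820 + $43,680 + $10,320 + $17,970 + $42,540 = $195,210.
$195,210 > $180,000, so the threshold is exceeded.

Yes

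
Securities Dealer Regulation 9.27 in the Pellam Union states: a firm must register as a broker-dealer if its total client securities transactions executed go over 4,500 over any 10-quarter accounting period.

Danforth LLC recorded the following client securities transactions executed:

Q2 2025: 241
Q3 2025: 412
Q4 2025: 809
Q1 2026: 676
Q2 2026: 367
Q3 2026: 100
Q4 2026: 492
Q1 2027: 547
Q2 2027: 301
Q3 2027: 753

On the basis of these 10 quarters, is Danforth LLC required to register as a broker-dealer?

Total client securities transactions executed: 241 + 412 + 809 + 676 + 367 + 100 + 492 + 547 + 301 + 753 = 4,698.
4,698 > 4,500, so the threshold is exceeded.

Yes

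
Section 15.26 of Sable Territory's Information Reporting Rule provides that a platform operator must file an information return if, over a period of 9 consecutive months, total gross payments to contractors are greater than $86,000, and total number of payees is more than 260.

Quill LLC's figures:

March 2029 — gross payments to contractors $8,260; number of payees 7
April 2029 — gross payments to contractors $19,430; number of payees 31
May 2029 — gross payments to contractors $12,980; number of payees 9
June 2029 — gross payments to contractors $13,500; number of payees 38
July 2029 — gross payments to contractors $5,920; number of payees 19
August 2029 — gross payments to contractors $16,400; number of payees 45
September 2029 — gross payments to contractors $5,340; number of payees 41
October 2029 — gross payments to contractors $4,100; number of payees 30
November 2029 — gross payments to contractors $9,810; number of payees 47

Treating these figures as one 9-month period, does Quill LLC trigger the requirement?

Total gross payments to contractors: $8,260 + $19,430 + $12,980 + $13,500 + $5,920 + $16,400 + $5,340 + $4,100 + $9,810 = $95,740 (> $86,000).
Total number of payees: 7 + 31 + 9 + 38 + 19 + 45 + 41 + 30 + 47 = 267 (> 260).
The test is 'and': both thresholds are exceeded.

Yes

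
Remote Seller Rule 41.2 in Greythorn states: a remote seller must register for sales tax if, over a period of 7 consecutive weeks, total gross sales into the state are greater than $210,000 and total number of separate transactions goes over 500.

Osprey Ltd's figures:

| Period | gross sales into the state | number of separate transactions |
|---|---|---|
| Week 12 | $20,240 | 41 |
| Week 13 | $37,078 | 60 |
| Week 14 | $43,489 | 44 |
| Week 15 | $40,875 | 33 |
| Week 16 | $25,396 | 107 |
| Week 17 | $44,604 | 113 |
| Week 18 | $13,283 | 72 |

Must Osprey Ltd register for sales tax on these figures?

Total gross sales into the state: $20,240 + $37,078 + $43,489 + $40,875 + $25,396 + $44,604 + $13,283 = $224,965 (> $210,000).
Total number of separate transactions: 41 + 60 + 44 + 33 + 107 + 113 + 72 = 470 (≤ 500).
The test is 'and': the rule requires both, and at least one is not exceeded.

No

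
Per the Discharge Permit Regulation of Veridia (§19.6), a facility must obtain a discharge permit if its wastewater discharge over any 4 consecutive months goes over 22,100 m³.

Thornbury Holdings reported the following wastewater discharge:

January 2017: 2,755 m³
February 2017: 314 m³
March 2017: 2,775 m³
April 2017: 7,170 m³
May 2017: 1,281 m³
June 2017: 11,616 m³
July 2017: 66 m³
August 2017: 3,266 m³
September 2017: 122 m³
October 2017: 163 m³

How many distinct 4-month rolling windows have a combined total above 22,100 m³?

1

January 2017–April 2017: 2,755 m³ + 314 m³ + 2,775 m³ + 7,170 m³ = 13,014 m³ (under)
February 2017–May 2017: 314 m³ + 2,775 m³ + 7,170 m³ + 1,281 m³ = 11,540 m³ (under)
March 2017–June 2017: 2,775 m³ + 7,170 m³ + 1,281 m³ + 11,616 m³ = 22,842 m³ (over)
April 2017–July 2017: 7,170 m³ + 1,281 m³ + 11,616 m³ + 66 m³ = 20,133 m³ (under)
May 2017–August 2017: 1,281 m³ + 11,616 m³ + 66 m³ + 3,266 m³ = 16,229 m³ (under)
June 2017–September 2017: 11,616 m³ + 66 m³ + 3,266 m³ + 122 m³ = 15,070 m³ (under)
July 2017–October 2017: 66 m³ + 3,266 m³ + 122 m³ + 163 m³ = 3,617 m³ (under)
1 window exceeds the threshold.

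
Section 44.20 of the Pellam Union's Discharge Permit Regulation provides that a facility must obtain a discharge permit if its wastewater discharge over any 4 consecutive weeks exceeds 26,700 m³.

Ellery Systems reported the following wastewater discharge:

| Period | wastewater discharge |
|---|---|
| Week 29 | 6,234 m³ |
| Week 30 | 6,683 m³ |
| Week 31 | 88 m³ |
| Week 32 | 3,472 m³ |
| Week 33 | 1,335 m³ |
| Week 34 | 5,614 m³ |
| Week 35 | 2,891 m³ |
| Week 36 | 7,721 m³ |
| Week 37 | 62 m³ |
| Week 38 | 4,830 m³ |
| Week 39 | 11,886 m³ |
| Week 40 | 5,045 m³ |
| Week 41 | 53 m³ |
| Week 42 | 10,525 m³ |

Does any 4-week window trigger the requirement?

Yes

Week 29–Week 32: 6,234 m³ + 6,683 m³ + 88 m³ + 3,472 m³ = 16,477 m³ (under)
Week 30–Week 33: 6,683 m³ + 88 m³ + 3,472 m³ + 1,335 m³ = 11,578 m³ (under)
Week 31–Week 34: 88 m³ + 3,472 m³ + 1,335 m³ + 5,614 m³ = 10,509 m³ (under)
Week 32–Week 35: 3,472 m³ + 1,335 m³ + 5,614 m³ + 2,891 m³ = 13,312 m³ (under)
Week 33–Week 36: 1,335 m³ + 5,614 m³ + 2,891 m³ + 7,721 m³ = 17,561 m³ (under)
Week 34–Week 37: 5,614 m³ + 2,891 m³ + 7,721 m³ + 62 m³ = 16,288 m³ (under)
Week 35–Week 38: 2,891 m³ + 7,721 m³ + 62 m³ + 4,830 m³ = 15,504 m³ (under)
Week 36–Week 39: 7,721 m³ + 62 m³ + 4,830 m³ + 11,886 m³ = 24,499 m³ (under)
Week 37–Week 40: 62 m³ + 4,830 m³ + 11,886 m³ + 5,045 m³ = 21,823 m³ (under)
Week 38–Week 41: 4,830 m³ + 11,886 m³ + 5,045 m³ + 53 m³ = 21,814 m³ (under)
Week 39–Week 42: 11,886 m³ + 5,045 m³ + 53 m³ + 10,525 m³ = 27,509 m³ (over)
At least one window exceeds 26,700 m³.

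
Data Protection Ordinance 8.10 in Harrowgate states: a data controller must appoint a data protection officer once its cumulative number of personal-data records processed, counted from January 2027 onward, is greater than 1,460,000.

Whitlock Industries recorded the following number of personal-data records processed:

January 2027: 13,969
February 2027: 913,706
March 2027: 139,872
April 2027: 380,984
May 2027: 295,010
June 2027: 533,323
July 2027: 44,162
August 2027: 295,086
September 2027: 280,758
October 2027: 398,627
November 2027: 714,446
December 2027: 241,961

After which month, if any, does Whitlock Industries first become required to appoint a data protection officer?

Through January 2027: 13,969
Through February 2027: 927,675
Through March 2027: 1,067,547
Through April 2027: 1,448,531
Through May 2027: 1,743,541 ← exceeds threshold

May 2027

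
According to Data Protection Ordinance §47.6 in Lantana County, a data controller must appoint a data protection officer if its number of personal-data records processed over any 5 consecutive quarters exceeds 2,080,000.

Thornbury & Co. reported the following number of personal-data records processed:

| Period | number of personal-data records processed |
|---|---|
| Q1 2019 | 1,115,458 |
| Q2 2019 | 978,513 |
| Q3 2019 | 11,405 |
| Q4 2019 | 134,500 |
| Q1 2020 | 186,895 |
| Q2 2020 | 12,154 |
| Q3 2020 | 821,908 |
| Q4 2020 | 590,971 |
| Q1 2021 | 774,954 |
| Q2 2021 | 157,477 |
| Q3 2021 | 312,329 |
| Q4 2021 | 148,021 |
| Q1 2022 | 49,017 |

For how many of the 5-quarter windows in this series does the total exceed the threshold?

Q1 2019–Q1 2020: 1,115,458 + 978,513 + 11,405 + 134,500 + 186,895 = 2,426,771 (over)
Q2 2019–Q2 2020: 978,513 + 11,405 + 134,500 + 186,895 + 12,154 = 1,323,467 (under)
Q3 2019–Q3 2020: 11,405 + 134,500 + 186,895 + 12,154 + 821,908 = 1,166,862 (under)
Q4 2019–Q4 2020: 134,500 + 186,895 + 12,154 + 821,908 + 590,971 = 1,746,428 (under)
Q1 2020–Q1 2021: 186,895 + 12,154 + 821,908 + 590,971 + 774,954 = 2,386,882 (over)
Q2 2020–Q2 2021: 12,154 + 821,908 + 590,971 + 774,954 + 157,477 = 2,357,464 (over)
Q3 2020–Q3 2021: 821,908 + 590,971 + 774,954 + 157,477 + 312,329 = 2,657,639 (over)
Q4 2020–Q4 2021: 590,971 + 774,954 + 157,477 + 312,329 + 148,021 = 1,983,752 (under)
Q1 2021–Q1 2022: 774,954 + 157,477 + 312,329 + 148,021 + 49,017 = 1,441,798 (under)
4 windows exceed the threshold.

4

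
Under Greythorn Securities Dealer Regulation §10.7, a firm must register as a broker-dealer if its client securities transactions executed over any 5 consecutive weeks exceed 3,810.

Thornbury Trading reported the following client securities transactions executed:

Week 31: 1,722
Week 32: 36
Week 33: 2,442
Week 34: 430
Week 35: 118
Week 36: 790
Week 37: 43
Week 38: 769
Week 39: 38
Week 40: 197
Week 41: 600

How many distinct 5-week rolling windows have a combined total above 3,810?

Week 31–Week 35: 1,722 + 36 + 2,442 + 430 + 118 = 4,748 (over)
Week 32–Week 36: 36 + 2,442 + 430 + 118 + 790 = 3,816 (over)
Week 33–Week 37: 2,442 + 430 + 118 + 790 + 43 = 3,823 (over)
Week 34–Week 38: 430 + 118 + 790 + 43 + 769 = 2,150 (under)
Week 35–Week 39: 118 + 790 + 43 + 769 + 38 = 1,758 (under)
Week 36–Week 40: 790 + 43 + 769 + 38 + 197 = 1,837 (under)
Week 37–Week 41: 43 + 769 + 38 + 197 + 600 = 1,647 (under)
3 windows exceed the threshold.

3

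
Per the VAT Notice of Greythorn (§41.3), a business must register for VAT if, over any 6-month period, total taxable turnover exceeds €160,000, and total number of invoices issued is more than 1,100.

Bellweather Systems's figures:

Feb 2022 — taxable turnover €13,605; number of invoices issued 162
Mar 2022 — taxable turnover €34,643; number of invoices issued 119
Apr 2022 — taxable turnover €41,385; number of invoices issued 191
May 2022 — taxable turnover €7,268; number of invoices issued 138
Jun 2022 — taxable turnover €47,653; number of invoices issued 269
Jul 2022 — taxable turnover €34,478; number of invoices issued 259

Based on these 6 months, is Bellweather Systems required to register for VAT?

Yes

Total taxable turnover: €13,605 + €34,643 + €41,385 + €7,268 + €47,653 + €34,478 = €179,032 (> €160,000).
Total number of invoices issued: 162 + 119 + 191 + 138 + 269 + 259 = 1,138 (> 1,100).
The test is 'and': both thresholds are exceeded.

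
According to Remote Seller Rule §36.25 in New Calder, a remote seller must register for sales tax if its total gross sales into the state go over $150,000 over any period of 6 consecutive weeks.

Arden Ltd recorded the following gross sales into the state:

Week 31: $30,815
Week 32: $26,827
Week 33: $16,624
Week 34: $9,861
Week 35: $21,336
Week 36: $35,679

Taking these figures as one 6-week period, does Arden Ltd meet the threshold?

No

Total gross sales into the state: $30,815 + $26,827 + $16,624 + $9,861 + $21,336 + $35,679 = $141,142.
$141,142 ≤ $150,000, so the threshold is not exceeded.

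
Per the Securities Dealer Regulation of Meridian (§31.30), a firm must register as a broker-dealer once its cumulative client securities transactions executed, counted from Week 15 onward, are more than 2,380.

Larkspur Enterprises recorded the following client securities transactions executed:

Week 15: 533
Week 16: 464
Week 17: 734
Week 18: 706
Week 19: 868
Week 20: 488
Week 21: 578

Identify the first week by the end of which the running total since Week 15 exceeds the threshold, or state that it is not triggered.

Week 18

Through Week 15: 533
Through Week 16: 997
Through Week 17: 1,731
Through Week 18: 2,437 ← exceeds threshold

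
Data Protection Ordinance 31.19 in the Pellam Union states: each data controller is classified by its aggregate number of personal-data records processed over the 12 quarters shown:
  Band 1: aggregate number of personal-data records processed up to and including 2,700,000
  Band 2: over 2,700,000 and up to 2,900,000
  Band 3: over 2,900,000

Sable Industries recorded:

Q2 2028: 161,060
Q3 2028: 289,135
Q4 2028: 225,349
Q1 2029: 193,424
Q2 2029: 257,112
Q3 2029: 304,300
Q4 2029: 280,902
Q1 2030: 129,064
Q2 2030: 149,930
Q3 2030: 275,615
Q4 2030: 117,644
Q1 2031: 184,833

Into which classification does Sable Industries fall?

Aggregate number of personal-data records processed: 161,060 + 289,135 + 225,349 + 193,424 + 257,112 + 304,300 + 280,902 + 129,064 + 149,930 + 275,615 + 117,644 + 184,833 = 2,568,368.
2,568,368 ≤ 2,700,000, so Band 1 applies.

Band 1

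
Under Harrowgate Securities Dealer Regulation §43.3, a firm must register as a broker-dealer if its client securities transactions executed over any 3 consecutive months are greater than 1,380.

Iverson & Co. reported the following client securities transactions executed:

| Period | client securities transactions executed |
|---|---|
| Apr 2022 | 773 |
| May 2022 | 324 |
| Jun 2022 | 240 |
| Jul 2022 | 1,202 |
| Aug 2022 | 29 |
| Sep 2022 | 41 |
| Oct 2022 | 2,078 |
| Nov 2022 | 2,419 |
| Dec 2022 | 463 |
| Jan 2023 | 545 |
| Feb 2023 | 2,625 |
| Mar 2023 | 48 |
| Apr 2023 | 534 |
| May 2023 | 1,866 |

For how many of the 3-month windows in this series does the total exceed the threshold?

10

Apr 2022–Jun 2022: 773 + 324 + 240 = 1,337 (under)
May 2022–Jul 2022: 324 + 240 + 1,202 = 1,766 (over)
Jun 2022–Aug 2022: 240 + 1,202 + 29 = 1,471 (over)
Jul 2022–Sep 2022: 1,202 + 29 + 41 = 1,272 (under)
Aug 2022–Oct 2022: 29 + 41 + 2,078 = 2,148 (over)
Sep 2022–Nov 2022: 41 + 2,078 + 2,419 = 4,538 (over)
Oct 2022–Dec 2022: 2,078 + 2,419 + 463 = 4,960 (over)
Nov 2022–Jan 2023: 2,419 + 463 + 545 = 3,427 (over)
Dec 2022–Feb 2023: 463 + 545 + 2,625 = 3,633 (over)
Jan 2023–Mar 2023: 545 + 2,625 + 48 = 3,218 (over)
Feb 2023–Apr 2023: 2,625 + 48 + 534 = 3,207 (over)
Mar 2023–May 2023: 48 + 534 + 1,866 = 2,448 (over)
10 windows exceed the threshold.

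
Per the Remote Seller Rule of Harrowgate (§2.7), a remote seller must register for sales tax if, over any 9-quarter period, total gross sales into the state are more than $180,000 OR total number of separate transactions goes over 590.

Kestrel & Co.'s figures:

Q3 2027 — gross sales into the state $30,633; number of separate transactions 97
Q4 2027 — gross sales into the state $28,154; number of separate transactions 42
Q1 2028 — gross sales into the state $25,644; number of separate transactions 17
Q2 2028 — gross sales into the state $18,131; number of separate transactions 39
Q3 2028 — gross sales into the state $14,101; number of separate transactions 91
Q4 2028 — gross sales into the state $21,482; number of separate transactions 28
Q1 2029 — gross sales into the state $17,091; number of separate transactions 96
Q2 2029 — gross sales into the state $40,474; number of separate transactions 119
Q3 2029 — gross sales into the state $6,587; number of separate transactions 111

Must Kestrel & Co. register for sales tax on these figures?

Yes

Total gross sales into the state: $30,633 + $28,154 + $25,644 + $18,131 + $14,101 + $21,482 + $17,091 + $40,474 + $6,587 = $202,297 (> $180,000).
Total number of separate transactions: 97 + 42 + 17 + 39 + 91 + 28 + 96 + 119 + 111 = 640 (> 590).
The test is 'or': at least one threshold is exceeded.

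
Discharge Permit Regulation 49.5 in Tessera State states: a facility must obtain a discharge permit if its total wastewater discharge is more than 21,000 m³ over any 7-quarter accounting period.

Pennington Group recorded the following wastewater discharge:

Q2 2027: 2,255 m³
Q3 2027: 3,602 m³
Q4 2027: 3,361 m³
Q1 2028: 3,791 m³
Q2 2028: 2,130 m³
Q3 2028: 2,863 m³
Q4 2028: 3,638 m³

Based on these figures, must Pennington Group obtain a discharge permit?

Total wastewater discharge: 2,255 m³ + 3,602 m³ + 3,361 m³ + 3,791 m³ + 2,130 m³ + 2,863 m³ + 3,638 m³ = 21,640 m³.
21,640 m³ > 21,000 m³, so the threshold is exceeded.

Yes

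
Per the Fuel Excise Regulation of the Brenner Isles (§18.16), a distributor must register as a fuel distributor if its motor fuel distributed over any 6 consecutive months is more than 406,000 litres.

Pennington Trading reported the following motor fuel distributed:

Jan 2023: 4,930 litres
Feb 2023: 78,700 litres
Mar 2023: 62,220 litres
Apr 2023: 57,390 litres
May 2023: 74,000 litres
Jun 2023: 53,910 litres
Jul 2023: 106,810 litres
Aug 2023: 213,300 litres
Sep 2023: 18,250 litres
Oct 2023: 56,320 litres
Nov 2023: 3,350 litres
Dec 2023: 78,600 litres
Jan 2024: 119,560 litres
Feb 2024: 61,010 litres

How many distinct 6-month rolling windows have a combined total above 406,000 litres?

Jan 2023–Jun 2023: 4,930 litres + 78,700 litres + 62,220 litres + 57,390 litres + 74,000 litres + 53,910 litres = 331,150 litres (under)
Feb 2023–Jul 2023: 78,700 litres + 62,220 litres + 57,390 litres + 74,000 litres + 53,910 litres + 106,810 litres = 433,030 litres (over)
Mar 2023–Aug 2023: 62,220 litres + 57,390 litres + 74,000 litres + 53,910 litres + 106,810 litres + 213,300 litres = 567,630 litres (over)
Apr 2023–Sep 2023: 57,390 litres + 74,000 litres + 53,910 litres + 106,810 litres + 213,300 litres + 18,250 litres = 523,660 litres (over)
May 2023–Oct 2023: 74,000 litres + 53,910 litres + 106,810 litres + 213,300 litres + 18,250 litres + 56,320 litres = 522,590 litres (over)
Jun 2023–Nov 2023: 53,910 litres + 106,810 litres + 213,300 litres + 18,250 litres + 56,320 litres + 3,350 litres = 451,940 litres (over)
Jul 2023–Dec 2023: 106,810 litres + 213,300 litres + 18,250 litres + 56,320 litres + 3,350 litres + 78,600 litres = 476,630 litres (over)
Aug 2023–Jan 2024: 213,300 litres + 18,250 litres + 56,320 litres + 3,350 litres + 78,600 litres + 119,560 litres = 489,380 litres (over)
Sep 2023–Feb 2024: 18,250 litres + 56,320 litres + 3,350 litres + 78,600 litres + 119,560 litres + 61,010 litres = 337,090 litres (under)
7 windows exceed the threshold.

7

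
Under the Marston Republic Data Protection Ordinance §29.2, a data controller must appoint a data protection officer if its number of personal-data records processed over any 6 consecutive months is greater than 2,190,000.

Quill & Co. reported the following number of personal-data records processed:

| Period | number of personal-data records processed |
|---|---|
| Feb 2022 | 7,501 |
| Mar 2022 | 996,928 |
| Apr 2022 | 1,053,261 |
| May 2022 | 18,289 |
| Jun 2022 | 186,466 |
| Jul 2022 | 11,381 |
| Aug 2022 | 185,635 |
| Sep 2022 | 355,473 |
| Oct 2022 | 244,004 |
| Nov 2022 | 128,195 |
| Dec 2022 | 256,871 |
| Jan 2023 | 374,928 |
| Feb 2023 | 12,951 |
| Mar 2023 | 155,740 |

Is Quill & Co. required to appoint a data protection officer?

Feb 2022–Jul 2022: 7,501 + 996,928 + 1,053,261 + 18,289 + 186,466 + 11,381 = 2,273,826 (over)
Mar 2022–Aug 2022: 996,928 + 1,053,261 + 18,289 + 186,466 + 11,381 + 185,635 = 2,451,960 (over)
Apr 2022–Sep 2022: 1,053,261 + 18,289 + 186,466 + 11,381 + 185,635 + 355,473 = 1,810,505 (under)
May 2022–Oct 2022: 18,289 + 186,466 + 11,381 + 185,635 + 355,473 + 244,004 = 1,001,248 (under)
Jun 2022–Nov 2022: 186,466 + 11,381 + 185,635 + 355,473 + 244,004 + 128,195 = 1,111,154 (under)
Jul 2022–Dec 2022: 11,381 + 185,635 + 355,473 + 244,004 + 128,195 + 256,871 = 1,181,559 (under)
Aug 2022–Jan 2023: 185,635 + 355,473 + 244,004 + 128,195 + 256,871 + 374,928 = 1,545,106 (under)
Sep 2022–Feb 2023: 355,473 + 244,004 + 128,195 + 256,871 + 374,928 + 12,951 = 1,372,422 (under)
Oct 2022–Mar 2023: 244,004 + 128,195 + 256,871 + 374,928 + 12,951 + 155,740 = 1,172,689 (under)
At least one window exceeds 2,190,000.

Yes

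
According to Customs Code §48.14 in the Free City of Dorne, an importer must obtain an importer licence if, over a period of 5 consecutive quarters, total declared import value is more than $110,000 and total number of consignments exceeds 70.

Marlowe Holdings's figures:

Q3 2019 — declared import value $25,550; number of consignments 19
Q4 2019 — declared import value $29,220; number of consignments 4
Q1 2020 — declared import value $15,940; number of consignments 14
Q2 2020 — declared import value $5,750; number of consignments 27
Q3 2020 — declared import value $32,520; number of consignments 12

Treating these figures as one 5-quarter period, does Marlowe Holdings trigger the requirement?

No

Total declared import value: $25,550 + $29,220 + $15,940 + $5,750 + $32,520 = $108,980 (≤ $110,000).
Total number of consignments: 19 + 4 + 14 + 27 + 12 = 76 (> 70).
The test is 'and': the rule requires both, and at least one is not exceeded.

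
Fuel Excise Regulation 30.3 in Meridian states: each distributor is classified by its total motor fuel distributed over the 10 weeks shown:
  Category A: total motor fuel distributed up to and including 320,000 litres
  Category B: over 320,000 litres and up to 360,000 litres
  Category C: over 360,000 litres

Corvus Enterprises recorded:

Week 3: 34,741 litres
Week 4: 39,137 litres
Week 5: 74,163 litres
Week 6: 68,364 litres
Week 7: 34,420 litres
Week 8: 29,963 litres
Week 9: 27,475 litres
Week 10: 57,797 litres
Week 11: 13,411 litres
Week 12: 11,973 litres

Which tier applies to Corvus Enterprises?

Total motor fuel distributed: 34,741 litres + 39,137 litres + 74,163 litres + 68,364 litres + 34,420 litres + 29,963 litres + 27,475 litres + 57,797 litres + 13,411 litres + 11,973 litres = 391,444 litres.
391,444 litres > 360,000 litres, so Category C applies.

Category C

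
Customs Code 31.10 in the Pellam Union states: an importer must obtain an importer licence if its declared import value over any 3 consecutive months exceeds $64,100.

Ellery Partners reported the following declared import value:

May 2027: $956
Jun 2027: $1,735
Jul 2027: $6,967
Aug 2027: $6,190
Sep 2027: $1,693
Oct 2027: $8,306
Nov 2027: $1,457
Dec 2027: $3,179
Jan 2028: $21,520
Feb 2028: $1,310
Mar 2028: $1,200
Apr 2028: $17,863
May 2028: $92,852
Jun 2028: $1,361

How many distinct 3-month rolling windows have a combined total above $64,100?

2

May 2027–Jul 2027: $956 + $1,735 + $6,967 = $9,658 (under)
Jun 2027–Aug 2027: $1,735 + $6,967 + $6,190 = $14,892 (under)
Jul 2027–Sep 2027: $6,967 + $6,190 + $1,693 = $14,850 (under)
Aug 2027–Oct 2027: $6,190 + $1,693 + $8,306 = $16,189 (under)
Sep 2027–Nov 2027: $1,693 + $8,306 + $1,457 = $11,456 (under)
Oct 2027–Dec 2027: $8,306 + $1,457 + $3,179 = $12,942 (under)
Nov 2027–Jan 2028: $1,457 + $3,179 + $21,520 = $26,156 (under)
Dec 2027–Feb 2028: $3,179 + $21,520 + $1,310 = $26,009 (under)
Jan 2028–Mar 2028: $21,520 + $1,310 + $1,200 = $24,030 (under)
Feb 2028–Apr 2028: $1,310 + $1,200 + $17,863 = $20,373 (under)
Mar 2028–May 2028: $1,200 + $17,863 + $92,852 = $111,915 (over)
Apr 2028–Jun 2028: $17,863 + $92,852 + $1,361 = $112,076 (over)
2 windows exceed the threshold.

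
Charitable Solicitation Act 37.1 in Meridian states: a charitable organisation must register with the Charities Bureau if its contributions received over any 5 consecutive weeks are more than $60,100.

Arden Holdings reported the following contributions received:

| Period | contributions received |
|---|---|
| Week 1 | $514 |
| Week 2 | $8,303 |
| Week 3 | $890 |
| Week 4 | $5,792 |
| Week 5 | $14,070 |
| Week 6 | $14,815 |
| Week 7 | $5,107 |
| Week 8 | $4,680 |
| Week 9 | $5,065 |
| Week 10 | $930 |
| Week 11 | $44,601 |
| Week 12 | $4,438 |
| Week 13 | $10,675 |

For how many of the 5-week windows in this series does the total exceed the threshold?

Week 1–Week 5: $514 + $8,303 + $890 + $5,792 + $14,070 = $29,569 (under)
Week 2–Week 6: $8,303 + $890 + $5,792 + $14,070 + $14,815 = $43,870 (under)
Week 3–Week 7: $890 + $5,792 + $14,070 + $14,815 + $5,107 = $40,674 (under)
Week 4–Week 8: $5,792 + $14,070 + $14,815 + $5,107 + $4,680 = $44,464 (under)
Week 5–Week 9: $14,070 + $14,815 + $5,107 + $4,680 + $5,065 = $43,737 (under)
Week 6–Week 10: $14,815 + $5,107 + $4,680 + $5,065 + $930 = $30,597 (under)
Week 7–Week 11: $5,107 + $4,680 + $5,065 + $930 + $44,601 = $60,383 (over)
Week 8–Week 12: $4,680 + $5,065 + $930 + $44,601 + $4,438 = $59,714 (under)
Week 9–Week 13: $5,065 + $930 + $44,601 + $4,438 + $10,675 = $65,709 (over)
2 windows exceed the threshold.

2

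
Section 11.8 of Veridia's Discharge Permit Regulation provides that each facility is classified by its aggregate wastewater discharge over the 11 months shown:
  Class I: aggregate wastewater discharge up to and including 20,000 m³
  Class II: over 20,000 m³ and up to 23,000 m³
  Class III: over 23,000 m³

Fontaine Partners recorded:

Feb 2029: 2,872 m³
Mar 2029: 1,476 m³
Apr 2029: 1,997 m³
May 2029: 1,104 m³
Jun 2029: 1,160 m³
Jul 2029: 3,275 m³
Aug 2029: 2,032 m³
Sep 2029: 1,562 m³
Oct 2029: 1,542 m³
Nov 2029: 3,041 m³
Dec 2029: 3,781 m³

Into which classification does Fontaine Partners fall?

Class III

Aggregate wastewater discharge: 2,872 m³ + 1,476 m³ + 1,997 m³ + 1,104 m³ + 1,160 m³ + 3,275 m³ + 2,032 m³ + 1,562 m³ + 1,542 m³ + 3,041 m³ + 3,781 m³ = 23,842 m³.
23,842 m³ > 23,000 m³, so Class III applies.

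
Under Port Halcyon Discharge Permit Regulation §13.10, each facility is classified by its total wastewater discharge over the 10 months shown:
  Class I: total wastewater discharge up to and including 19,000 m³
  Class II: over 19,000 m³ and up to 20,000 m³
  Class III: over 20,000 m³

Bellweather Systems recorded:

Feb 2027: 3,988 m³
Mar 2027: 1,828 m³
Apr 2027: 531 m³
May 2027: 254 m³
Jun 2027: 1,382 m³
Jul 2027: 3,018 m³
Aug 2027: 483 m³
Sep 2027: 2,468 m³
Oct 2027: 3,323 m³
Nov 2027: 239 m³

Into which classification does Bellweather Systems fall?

Class I

Total wastewater discharge: 3,988 m³ + 1,828 m³ + 531 m³ + 254 m³ + 1,382 m³ + 3,018 m³ + 483 m³ + 2,468 m³ + 3,323 m³ + 239 m³ = 17,514 m³.
17,514 m³ ≤ 19,000 m³, so Class I applies.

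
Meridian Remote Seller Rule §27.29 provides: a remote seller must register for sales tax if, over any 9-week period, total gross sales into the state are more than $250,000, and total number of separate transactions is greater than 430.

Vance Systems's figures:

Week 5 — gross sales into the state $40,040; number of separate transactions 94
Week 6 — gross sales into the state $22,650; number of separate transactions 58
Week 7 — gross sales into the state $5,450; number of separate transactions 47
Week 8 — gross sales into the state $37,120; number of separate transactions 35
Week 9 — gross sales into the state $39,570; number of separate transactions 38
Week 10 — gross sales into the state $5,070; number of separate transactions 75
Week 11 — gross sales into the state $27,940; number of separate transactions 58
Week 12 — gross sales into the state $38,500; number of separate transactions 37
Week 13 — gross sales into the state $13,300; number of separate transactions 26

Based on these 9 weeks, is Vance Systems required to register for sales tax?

Total gross sales into the state: $40,040 + $22,650 + $5,450 + $37,120 + $39,570 + $5,070 + $27,940 + $38,500 + $13,300 = $229,640 (≤ $250,000).
Total number of separate transactions: 94 + 58 + 47 + 35 + 38 + 75 + 58 + 37 + 26 = 468 (> 430).
The test is 'and': the rule requires both, and at least one is not exceeded.

No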